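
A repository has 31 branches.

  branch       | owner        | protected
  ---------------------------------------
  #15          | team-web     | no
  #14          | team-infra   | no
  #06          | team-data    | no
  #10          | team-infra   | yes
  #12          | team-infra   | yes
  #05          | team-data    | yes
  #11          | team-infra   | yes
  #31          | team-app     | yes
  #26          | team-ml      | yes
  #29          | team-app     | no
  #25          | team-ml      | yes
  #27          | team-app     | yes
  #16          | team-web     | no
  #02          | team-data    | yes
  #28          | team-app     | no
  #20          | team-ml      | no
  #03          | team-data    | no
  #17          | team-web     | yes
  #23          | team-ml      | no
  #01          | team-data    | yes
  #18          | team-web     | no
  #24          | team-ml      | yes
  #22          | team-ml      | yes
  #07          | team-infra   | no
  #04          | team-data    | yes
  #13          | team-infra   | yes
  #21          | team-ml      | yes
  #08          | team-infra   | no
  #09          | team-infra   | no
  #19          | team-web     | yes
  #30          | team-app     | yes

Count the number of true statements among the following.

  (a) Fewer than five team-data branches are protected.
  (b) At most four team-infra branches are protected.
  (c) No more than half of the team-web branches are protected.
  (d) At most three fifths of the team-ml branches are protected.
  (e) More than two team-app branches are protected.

(a) team-data: |A| = 6, |A ∩ B| = 4; needs |A ∩ B| < 5 — true.
(b) team-infra: |A| = 8, |A ∩ B| = 4; needs |A ∩ B| ≤ 4 — true.
(c) team-web: |A| = 5, |A ∩ B| = 2; needs |A ∩ B| ≤ |A ∖ B| — true.
(d) team-ml: |A| = 7, |A ∩ B| = 5; needs |A ∩ B| / |A| ≤ 3/5 — false.
(e) team-app: |A| = 5, |A ∩ B| = 3; needs |A ∩ B| > 2 — true.

4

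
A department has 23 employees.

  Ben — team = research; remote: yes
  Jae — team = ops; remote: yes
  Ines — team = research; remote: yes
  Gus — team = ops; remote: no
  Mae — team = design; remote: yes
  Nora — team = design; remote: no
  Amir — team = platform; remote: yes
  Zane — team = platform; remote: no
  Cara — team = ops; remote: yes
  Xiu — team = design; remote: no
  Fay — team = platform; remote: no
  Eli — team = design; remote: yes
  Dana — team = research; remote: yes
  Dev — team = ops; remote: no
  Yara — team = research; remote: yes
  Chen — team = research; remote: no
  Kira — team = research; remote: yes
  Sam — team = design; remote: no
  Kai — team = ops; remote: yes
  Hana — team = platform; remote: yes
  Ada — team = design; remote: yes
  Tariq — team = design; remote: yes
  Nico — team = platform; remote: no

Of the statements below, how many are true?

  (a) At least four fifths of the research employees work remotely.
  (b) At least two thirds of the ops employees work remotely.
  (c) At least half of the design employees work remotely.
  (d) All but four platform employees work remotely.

2

(a) research: |A| = 6, |A ∩ B| = 5; needs |A ∩ B| / |A| ≥ 4/5 — true.
(b) ops: |A| = 5, |A ∩ B| = 3; needs |A ∩ B| / |A| ≥ 2/3 — false.
(c) design: |A| = 7, |A ∩ B| = 4; needs |A ∩ B| ≥ |A ∖ B| — true.
(d) platform: |A| = 5, |A ∩ B| = 2; needs |A ∖ B| = 4 — false.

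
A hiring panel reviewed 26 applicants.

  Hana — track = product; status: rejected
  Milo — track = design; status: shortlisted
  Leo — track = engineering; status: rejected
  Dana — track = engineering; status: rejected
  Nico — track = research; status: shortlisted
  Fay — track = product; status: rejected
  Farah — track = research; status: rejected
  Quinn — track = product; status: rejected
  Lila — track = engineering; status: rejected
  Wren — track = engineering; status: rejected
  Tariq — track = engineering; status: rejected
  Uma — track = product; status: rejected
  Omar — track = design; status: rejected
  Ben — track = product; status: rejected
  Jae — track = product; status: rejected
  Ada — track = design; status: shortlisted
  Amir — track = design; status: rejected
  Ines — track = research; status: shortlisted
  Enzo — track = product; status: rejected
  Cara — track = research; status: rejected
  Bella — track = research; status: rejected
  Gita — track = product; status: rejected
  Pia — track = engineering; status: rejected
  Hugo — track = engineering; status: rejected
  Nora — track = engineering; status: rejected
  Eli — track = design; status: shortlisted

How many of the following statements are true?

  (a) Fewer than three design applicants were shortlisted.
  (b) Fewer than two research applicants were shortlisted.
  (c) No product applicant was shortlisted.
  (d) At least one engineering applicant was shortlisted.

1

(a) design: |A| = 5, |A ∩ B| = 3; needs |A ∩ B| < 3 — false.
(b) research: |A| = 5, |A ∩ B| = 2; needs |A ∩ B| < 2 — false.
(c) product: |A| = 8, |A ∩ B| = 0; needs A ∩ B = ∅ (|A ∩ B| = 0) — true.
(d) engineering: |A| = 8, |A ∩ B| = 0; needs A ∩ B ≠ ∅ (|A ∩ B| ≥ 1) — false.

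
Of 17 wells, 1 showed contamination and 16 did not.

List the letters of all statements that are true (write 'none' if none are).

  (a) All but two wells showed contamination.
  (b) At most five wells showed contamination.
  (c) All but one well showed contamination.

(b)

|A| = 17, |A ∩ B| = 1, |A ∖ B| = 16.
(a) |A ∖ B| = 2: fails.
(b) |A ∩ B| ≤ 5: holds.
(c) |A ∖ B| = 1: fails.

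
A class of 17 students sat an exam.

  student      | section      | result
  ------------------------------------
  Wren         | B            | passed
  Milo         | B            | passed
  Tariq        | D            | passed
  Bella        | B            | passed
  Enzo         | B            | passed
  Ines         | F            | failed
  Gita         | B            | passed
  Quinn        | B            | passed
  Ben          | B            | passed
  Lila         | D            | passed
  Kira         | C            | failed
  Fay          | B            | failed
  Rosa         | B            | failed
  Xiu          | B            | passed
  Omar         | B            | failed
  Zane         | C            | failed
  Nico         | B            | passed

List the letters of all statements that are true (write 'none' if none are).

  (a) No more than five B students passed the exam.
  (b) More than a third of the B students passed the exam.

(b)

|A| = 12, |A ∩ B| = 9, |A ∖ B| = 3.
(a) |A ∩ B| ≤ 5: fails.
(b) |A ∩ B| / |A| > 1/3: holds.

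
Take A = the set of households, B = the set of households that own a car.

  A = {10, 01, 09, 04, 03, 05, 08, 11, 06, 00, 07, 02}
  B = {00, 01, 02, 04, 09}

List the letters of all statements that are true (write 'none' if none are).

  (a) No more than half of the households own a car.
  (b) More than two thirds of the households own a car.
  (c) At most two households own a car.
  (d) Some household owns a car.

|A| = 12, |A ∩ B| = 5, |A ∖ B| = 7.
(a) |A ∩ B| ≤ |A ∖ B|: holds.
(b) |A ∩ B| / |A| > 2/3: fails.
(c) |A ∩ B| ≤ 2: fails.
(d) A ∩ B ≠ ∅ (|A ∩ B| ≥ 1): holds.

(a), (d)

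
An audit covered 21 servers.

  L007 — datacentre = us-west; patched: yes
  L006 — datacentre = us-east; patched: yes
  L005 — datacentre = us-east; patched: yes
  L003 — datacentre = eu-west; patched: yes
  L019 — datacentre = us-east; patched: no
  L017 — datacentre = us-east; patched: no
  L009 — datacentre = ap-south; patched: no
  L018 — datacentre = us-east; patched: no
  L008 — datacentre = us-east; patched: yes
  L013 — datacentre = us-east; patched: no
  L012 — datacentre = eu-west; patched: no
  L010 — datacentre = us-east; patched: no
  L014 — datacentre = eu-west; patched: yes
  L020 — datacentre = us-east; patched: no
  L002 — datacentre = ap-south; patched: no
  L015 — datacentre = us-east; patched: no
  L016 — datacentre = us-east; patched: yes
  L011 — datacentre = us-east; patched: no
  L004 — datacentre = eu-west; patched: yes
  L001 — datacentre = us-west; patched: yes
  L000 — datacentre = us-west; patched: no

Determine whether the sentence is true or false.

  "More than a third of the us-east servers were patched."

Truth condition: |A ∩ B| / |A| > 1/3.
A (the restrictor) = {L006, L005, L019, L017, L018, L008, L013, L010, L020, L015, L016, L011}, |A| = 12.
A ∩ B = {L006, L005, L008, L016}, so |A ∩ B| = 4.
A ∖ B = {L019, L017, L018, L013, L010, L020, L015, L011}, so |A ∖ B| = 8.
|A ∩ B|/|A| = 4/12, so the statement is false.

False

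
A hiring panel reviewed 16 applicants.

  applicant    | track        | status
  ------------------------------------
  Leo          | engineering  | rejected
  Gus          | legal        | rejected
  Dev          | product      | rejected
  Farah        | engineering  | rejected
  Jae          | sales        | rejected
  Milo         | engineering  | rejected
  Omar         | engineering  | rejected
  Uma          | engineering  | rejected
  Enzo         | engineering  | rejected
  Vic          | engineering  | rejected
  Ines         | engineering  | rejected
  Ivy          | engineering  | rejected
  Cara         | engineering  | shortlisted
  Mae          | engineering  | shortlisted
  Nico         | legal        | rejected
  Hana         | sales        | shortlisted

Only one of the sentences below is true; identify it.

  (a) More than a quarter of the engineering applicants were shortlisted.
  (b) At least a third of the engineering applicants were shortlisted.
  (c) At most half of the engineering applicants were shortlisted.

|A| = 11, |A ∩ B| = 2, |A ∖ B| = 9.
(a) requires |A ∩ B| / |A| > 1/4: false.
(b) requires |A ∩ B| / |A| ≥ 1/3: false.
(c) requires |A ∩ B| ≤ |A ∖ B|: true.

(c)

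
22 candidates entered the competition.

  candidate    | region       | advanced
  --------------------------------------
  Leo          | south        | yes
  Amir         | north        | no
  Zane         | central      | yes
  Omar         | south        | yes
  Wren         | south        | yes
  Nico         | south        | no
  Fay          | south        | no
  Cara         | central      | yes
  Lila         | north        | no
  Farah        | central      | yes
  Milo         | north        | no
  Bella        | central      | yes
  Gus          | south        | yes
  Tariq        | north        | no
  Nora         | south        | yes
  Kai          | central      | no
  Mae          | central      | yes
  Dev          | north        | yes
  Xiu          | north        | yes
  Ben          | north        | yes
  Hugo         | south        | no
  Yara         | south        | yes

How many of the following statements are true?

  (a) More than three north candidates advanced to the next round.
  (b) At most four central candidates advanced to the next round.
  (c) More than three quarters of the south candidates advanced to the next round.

(a) north: |A| = 7, |A ∩ B| = 3; needs |A ∩ B| > 3 — false.
(b) central: |A| = 6, |A ∩ B| = 5; needs |A ∩ B| ≤ 4 — false.
(c) south: |A| = 9, |A ∩ B| = 6; needs |A ∩ B| / |A| > 3/4 — false.

0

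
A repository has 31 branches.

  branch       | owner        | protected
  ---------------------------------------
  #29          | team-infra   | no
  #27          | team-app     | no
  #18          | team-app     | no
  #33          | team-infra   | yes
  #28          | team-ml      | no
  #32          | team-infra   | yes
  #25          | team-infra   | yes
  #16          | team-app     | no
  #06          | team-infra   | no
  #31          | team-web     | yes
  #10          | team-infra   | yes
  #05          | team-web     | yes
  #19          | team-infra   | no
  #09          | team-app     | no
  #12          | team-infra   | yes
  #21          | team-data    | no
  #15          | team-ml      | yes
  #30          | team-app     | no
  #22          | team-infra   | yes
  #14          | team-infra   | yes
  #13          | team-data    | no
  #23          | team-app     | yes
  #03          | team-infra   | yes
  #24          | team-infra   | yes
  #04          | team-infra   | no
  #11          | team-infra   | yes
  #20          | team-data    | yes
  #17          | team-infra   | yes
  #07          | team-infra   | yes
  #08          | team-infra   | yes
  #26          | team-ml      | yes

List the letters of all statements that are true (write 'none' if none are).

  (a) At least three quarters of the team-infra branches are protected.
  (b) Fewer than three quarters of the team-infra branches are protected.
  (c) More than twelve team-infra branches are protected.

(a), (c)

|A| = 17, |A ∩ B| = 13, |A ∖ B| = 4.
(a) |A ∩ B| / |A| ≥ 3/4: holds.
(b) |A ∩ B| / |A| < 3/4: fails.
(c) |A ∩ B| > 12: holds.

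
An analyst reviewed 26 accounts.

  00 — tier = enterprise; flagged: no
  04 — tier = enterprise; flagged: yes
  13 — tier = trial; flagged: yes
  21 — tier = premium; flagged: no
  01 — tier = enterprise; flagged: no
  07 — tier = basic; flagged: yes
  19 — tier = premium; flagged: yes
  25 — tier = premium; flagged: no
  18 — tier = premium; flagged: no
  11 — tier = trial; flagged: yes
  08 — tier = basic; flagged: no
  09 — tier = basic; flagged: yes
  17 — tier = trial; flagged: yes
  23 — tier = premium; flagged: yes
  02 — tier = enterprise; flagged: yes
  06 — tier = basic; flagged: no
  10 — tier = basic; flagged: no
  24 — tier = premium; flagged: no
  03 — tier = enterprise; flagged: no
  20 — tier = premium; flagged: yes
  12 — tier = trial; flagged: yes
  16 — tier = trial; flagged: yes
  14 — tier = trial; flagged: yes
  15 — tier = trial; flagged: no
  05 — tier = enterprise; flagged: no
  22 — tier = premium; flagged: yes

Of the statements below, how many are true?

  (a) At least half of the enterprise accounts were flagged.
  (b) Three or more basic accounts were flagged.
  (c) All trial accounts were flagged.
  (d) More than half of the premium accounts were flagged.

0

(a) enterprise: |A| = 6, |A ∩ B| = 2; needs |A ∩ B| ≥ |A ∖ B| — false.
(b) basic: |A| = 5, |A ∩ B| = 2; needs |A ∩ B| ≥ 3 — false.
(c) trial: |A| = 7, |A ∩ B| = 6; needs A ⊆ B, i.e. every element of A is in B (|A ∖ B| = 0) — false.
(d) premium: |A| = 8, |A ∩ B| = 4; needs |A ∩ B| > |A ∖ B| — false.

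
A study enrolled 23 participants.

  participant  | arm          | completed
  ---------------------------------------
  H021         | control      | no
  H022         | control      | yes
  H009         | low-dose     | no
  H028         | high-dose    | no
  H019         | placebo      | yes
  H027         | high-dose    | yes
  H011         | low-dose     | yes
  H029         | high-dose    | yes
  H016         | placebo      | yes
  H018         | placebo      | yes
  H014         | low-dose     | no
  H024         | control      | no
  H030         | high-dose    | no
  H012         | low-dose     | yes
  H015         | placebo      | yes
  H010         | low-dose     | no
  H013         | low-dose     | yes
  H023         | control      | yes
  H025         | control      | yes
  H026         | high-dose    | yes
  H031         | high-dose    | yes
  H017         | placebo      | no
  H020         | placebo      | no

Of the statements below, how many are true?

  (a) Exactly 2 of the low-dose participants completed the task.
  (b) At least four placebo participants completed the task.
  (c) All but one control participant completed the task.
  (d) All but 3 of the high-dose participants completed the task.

1

(a) low-dose: |A| = 6, |A ∩ B| = 3; needs |A ∩ B| = 2 — false.
(b) placebo: |A| = 6, |A ∩ B| = 4; needs |A ∩ B| ≥ 4 — true.
(c) control: |A| = 5, |A ∩ B| = 3; needs |A ∖ B| = 1 — false.
(d) high-dose: |A| = 6, |A ∩ B| = 4; needs |A ∖ B| = 3 — false.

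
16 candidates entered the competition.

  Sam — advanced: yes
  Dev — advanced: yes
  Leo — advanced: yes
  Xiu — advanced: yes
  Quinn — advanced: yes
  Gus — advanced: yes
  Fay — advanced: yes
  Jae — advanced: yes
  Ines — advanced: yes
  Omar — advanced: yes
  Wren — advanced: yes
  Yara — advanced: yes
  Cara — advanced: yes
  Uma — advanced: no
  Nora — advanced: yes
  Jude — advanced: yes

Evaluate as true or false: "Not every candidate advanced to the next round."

The determiner here denotes the relation: A ⊄ B (|A ∖ B| ≥ 1).
|A| = 16, |A ∩ B| = 15, |A ∖ B| = 1.
So the statement is true.

True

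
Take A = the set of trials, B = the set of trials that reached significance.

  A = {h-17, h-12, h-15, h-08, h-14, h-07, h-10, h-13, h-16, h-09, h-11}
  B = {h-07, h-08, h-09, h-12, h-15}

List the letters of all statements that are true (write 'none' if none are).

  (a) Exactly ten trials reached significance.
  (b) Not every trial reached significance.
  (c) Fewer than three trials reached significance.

(b)

|A| = 11, |A ∩ B| = 5, |A ∖ B| = 6.
(a) |A ∩ B| = 10: fails.
(b) A ⊄ B (|A ∖ B| ≥ 1): holds.
(c) |A ∩ B| < 3: fails.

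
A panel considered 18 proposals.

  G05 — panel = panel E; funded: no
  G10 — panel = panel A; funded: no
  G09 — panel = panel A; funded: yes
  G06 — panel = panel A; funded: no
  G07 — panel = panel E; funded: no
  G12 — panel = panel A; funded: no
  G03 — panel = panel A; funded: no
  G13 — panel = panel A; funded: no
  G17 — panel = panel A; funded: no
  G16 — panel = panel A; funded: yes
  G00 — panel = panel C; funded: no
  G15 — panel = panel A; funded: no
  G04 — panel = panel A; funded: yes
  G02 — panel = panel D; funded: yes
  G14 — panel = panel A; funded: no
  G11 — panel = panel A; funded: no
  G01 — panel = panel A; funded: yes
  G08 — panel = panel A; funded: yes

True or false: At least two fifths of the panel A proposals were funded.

'At least two fifths of the panel A proposals were funded' holds iff |A ∩ B| / |A| ≥ 2/5.
A (the restrictor) = {G10, G09, G06, G12, G03, G13, G17, G16, G15, G04, G14, G11, G01, G08}, |A| = 14.
A ∩ B = {G09, G16, G04, G01, G08}, so |A ∩ B| = 5.
A ∖ B = {G10, G06, G12, G03, G13, G17, G15, G14, G11}, so |A ∖ B| = 9.
|A ∩ B|/|A| = 5/14, so the statement is false.

False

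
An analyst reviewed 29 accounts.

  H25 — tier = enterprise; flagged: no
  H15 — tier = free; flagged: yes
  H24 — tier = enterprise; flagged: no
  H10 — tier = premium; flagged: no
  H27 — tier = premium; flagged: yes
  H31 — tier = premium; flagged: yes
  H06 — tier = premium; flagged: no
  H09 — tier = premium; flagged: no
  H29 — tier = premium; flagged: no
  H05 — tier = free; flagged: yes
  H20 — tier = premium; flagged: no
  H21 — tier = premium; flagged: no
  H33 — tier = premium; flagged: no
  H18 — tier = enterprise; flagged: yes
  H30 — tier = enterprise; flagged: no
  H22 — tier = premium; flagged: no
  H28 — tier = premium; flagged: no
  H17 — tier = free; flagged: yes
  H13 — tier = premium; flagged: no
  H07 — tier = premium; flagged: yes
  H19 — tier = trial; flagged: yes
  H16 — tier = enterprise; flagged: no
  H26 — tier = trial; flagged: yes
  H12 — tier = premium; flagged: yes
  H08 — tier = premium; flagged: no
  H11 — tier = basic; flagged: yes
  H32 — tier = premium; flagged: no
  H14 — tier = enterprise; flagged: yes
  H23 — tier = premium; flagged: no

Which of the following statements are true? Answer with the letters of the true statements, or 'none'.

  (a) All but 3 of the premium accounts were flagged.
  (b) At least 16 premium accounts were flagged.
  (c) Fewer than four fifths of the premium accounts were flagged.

|A| = 17, |A ∩ B| = 4, |A ∖ B| = 13.
(a) |A ∖ B| = 3: fails.
(b) |A ∩ B| ≥ 16: fails.
(c) |A ∩ B| / |A| < 4/5: holds.

(c)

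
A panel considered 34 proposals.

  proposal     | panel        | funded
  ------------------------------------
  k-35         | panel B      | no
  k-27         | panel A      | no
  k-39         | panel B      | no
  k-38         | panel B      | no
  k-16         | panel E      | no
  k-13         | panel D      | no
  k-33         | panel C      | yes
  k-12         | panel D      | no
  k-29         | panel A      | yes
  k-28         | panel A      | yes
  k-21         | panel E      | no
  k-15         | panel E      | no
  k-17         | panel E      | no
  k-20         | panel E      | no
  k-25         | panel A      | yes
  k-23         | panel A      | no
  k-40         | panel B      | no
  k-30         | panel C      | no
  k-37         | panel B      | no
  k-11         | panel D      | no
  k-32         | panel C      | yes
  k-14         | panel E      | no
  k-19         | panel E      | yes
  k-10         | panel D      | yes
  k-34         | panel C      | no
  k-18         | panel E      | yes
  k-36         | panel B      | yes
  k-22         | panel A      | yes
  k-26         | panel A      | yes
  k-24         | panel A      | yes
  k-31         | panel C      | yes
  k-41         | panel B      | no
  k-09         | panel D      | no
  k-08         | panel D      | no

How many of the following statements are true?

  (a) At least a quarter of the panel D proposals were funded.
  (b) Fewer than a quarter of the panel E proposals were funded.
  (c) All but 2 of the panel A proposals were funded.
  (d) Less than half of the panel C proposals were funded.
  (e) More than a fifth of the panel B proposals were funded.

1

(a) panel D: |A| = 6, |A ∩ B| = 1; needs |A ∩ B| / |A| ≥ 1/4 — false.
(b) panel E: |A| = 8, |A ∩ B| = 2; needs |A ∩ B| / |A| < 1/4 — false.
(c) panel A: |A| = 8, |A ∩ B| = 6; needs |A ∖ B| = 2 — true.
(d) panel C: |A| = 5, |A ∩ B| = 3; needs |A ∩ B| < |A ∖ B| — false.
(e) panel B: |A| = 7, |A ∩ B| = 1; needs |A ∩ B| / |A| > 1/5 — false.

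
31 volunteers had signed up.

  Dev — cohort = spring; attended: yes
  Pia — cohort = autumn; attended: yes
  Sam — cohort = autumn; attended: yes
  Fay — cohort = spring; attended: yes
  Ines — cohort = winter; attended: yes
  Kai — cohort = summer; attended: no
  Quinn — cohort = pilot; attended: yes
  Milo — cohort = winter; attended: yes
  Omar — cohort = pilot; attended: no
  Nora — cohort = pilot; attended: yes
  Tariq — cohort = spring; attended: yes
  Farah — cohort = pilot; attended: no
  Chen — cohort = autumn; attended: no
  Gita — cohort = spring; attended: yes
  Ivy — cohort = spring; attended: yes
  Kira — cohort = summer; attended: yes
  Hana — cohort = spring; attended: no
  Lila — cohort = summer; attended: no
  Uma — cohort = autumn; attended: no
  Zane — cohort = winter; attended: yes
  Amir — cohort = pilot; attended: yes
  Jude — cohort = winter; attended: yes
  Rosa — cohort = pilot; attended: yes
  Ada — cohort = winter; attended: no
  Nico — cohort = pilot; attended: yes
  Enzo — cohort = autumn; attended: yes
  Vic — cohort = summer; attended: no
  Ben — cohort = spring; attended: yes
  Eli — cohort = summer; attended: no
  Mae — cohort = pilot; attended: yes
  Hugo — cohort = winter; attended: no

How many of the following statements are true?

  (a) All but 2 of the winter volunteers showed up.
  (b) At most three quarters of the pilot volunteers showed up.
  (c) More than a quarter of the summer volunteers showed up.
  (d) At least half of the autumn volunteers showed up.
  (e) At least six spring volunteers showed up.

(a) winter: |A| = 6, |A ∩ B| = 4; needs |A ∖ B| = 2 — true.
(b) pilot: |A| = 8, |A ∩ B| = 6; needs |A ∩ B| / |A| ≤ 3/4 — true.
(c) summer: |A| = 5, |A ∩ B| = 1; needs |A ∩ B| / |A| > 1/4 — false.
(d) autumn: |A| = 5, |A ∩ B| = 3; needs |A ∩ B| ≥ |A ∖ B| — true.
(e) spring: |A| = 7, |A ∩ B| = 6; needs |A ∩ B| ≥ 6 — true.

4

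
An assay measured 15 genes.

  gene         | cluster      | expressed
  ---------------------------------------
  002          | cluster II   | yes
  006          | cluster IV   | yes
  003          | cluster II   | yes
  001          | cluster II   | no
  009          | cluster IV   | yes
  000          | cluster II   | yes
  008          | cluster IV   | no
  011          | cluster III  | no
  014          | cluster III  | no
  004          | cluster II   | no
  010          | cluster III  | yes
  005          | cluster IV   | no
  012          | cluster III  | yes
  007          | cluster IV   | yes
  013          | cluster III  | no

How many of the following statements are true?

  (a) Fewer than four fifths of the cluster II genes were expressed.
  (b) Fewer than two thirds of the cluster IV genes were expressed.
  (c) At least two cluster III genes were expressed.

3

(a) cluster II: |A| = 5, |A ∩ B| = 3; needs |A ∩ B| / |A| < 4/5 — true.
(b) cluster IV: |A| = 5, |A ∩ B| = 3; needs |A ∩ B| / |A| < 2/3 — true.
(c) cluster III: |A| = 5, |A ∩ B| = 2; needs |A ∩ B| ≥ 2 — true.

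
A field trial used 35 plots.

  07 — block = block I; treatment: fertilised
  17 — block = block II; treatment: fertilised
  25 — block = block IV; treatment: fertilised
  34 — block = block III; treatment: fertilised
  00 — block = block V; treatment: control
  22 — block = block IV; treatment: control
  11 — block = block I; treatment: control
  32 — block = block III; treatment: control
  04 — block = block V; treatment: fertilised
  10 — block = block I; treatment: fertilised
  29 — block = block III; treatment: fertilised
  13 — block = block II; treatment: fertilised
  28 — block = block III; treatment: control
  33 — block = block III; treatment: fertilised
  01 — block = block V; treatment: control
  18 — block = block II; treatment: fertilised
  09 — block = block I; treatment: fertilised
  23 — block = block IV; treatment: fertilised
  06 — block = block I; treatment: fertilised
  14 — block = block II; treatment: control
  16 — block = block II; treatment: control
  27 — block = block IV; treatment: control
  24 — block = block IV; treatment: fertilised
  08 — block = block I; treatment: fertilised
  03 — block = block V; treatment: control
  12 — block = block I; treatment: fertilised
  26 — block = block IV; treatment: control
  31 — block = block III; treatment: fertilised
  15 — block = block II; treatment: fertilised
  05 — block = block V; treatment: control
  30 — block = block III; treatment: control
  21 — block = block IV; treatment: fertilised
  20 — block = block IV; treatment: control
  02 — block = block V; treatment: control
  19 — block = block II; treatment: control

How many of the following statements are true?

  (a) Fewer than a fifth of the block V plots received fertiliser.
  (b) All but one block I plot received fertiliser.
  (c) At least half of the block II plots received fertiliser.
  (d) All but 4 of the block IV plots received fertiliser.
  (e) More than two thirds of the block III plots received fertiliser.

4

(a) block V: |A| = 6, |A ∩ B| = 1; needs |A ∩ B| / |A| < 1/5 — true.
(b) block I: |A| = 7, |A ∩ B| = 6; needs |A ∖ B| = 1 — true.
(c) block II: |A| = 7, |A ∩ B| = 4; needs |A ∩ B| ≥ |A ∖ B| — true.
(d) block IV: |A| = 8, |A ∩ B| = 4; needs |A ∖ B| = 4 — true.
(e) block III: |A| = 7, |A ∩ B| = 4; needs |A ∩ B| / |A| > 2/3 — false.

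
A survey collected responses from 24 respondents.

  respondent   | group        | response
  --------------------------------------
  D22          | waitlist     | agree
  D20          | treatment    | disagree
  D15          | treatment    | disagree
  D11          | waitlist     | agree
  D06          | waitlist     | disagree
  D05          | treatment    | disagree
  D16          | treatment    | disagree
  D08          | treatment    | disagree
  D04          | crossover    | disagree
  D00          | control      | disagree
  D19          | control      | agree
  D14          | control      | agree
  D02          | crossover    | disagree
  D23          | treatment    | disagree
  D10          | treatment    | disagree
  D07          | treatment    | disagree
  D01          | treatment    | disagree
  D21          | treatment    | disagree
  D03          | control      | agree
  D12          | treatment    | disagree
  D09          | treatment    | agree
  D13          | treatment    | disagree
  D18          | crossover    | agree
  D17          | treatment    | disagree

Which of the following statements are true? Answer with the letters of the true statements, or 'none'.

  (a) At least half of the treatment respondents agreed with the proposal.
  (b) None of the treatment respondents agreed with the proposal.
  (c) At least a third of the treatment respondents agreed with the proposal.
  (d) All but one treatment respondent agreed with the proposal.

|A| = 14, |A ∩ B| = 1, |A ∖ B| = 13.
(a) |A ∩ B| ≥ |A ∖ B|: fails.
(b) A ∩ B = ∅ (|A ∩ B| = 0): fails.
(c) |A ∩ B| / |A| ≥ 1/3: fails.
(d) |A ∖ B| = 1: fails.

none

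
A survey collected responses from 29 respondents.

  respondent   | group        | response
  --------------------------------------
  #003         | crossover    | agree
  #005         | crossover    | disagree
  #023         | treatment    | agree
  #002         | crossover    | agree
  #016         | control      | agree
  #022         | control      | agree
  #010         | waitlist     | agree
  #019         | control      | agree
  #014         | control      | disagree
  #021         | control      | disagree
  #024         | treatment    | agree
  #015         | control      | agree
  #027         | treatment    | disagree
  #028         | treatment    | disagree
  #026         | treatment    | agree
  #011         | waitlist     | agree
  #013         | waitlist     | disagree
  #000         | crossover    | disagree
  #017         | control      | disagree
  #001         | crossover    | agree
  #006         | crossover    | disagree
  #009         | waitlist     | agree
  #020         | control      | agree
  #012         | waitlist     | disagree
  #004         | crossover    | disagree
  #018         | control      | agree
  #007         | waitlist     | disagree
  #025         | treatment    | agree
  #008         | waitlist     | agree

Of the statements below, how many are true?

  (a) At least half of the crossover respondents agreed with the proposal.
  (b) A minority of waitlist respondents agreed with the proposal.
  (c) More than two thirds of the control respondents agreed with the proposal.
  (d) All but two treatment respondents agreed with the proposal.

1

(a) crossover: |A| = 7, |A ∩ B| = 3; needs |A ∩ B| ≥ |A ∖ B| — false.
(b) waitlist: |A| = 7, |A ∩ B| = 4; needs |A ∩ B| < |A ∖ B| — false.
(c) control: |A| = 9, |A ∩ B| = 6; needs |A ∩ B| / |A| > 2/3 — false.
(d) treatment: |A| = 6, |A ∩ B| = 4; needs |A ∖ B| = 2 — true.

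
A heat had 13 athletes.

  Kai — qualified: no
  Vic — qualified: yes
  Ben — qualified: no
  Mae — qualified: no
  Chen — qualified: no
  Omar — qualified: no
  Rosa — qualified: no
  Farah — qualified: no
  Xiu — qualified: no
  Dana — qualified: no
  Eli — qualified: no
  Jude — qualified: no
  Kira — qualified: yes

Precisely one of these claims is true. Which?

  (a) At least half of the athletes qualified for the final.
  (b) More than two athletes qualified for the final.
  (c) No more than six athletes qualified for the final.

(c)

|A| = 13, |A ∩ B| = 2, |A ∖ B| = 11.
(a) requires |A ∩ B| ≥ |A ∖ B|: false.
(b) requires |A ∩ B| > 2: false.
(c) requires |A ∩ B| ≤ 6: true.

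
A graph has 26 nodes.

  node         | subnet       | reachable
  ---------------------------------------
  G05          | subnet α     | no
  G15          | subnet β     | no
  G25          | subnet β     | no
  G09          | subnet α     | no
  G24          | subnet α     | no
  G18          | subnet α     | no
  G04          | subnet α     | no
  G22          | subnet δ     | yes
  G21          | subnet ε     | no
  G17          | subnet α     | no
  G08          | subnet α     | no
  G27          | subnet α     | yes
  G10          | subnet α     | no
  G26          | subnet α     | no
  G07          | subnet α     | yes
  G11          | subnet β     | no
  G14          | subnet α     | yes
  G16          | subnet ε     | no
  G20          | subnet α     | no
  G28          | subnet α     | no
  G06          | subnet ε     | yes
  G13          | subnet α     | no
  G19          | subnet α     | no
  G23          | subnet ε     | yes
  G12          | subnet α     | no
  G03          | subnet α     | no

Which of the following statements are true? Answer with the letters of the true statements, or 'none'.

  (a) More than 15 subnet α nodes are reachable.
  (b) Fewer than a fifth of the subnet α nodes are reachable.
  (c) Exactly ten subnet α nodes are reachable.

|A| = 18, |A ∩ B| = 3, |A ∖ B| = 15.
(a) |A ∩ B| > 15: fails.
(b) |A ∩ B| / |A| < 1/5: holds.
(c) |A ∩ B| = 10: fails.

(b)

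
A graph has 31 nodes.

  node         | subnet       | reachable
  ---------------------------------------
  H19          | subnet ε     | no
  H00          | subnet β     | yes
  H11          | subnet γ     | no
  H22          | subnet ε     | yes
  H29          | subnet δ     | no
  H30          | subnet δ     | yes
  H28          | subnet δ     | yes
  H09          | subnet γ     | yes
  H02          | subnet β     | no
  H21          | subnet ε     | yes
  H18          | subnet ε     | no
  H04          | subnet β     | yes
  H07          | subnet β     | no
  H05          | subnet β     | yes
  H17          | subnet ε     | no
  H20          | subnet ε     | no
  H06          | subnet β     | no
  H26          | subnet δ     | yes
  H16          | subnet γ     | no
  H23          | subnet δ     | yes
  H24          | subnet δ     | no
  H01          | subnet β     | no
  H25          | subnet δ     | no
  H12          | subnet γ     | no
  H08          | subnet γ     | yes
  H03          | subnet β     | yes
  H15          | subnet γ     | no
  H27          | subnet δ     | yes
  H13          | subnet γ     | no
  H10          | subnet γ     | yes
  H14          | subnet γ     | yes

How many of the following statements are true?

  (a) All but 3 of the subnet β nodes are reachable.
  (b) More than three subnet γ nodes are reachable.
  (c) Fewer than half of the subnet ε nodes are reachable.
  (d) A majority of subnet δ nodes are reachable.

3

(a) subnet β: |A| = 8, |A ∩ B| = 4; needs |A ∖ B| = 3 — false.
(b) subnet γ: |A| = 9, |A ∩ B| = 4; needs |A ∩ B| > 3 — true.
(c) subnet ε: |A| = 6, |A ∩ B| = 2; needs |A ∩ B| < |A ∖ B| — true.
(d) subnet δ: |A| = 8, |A ∩ B| = 5; needs |A ∩ B| > |A ∖ B| — true.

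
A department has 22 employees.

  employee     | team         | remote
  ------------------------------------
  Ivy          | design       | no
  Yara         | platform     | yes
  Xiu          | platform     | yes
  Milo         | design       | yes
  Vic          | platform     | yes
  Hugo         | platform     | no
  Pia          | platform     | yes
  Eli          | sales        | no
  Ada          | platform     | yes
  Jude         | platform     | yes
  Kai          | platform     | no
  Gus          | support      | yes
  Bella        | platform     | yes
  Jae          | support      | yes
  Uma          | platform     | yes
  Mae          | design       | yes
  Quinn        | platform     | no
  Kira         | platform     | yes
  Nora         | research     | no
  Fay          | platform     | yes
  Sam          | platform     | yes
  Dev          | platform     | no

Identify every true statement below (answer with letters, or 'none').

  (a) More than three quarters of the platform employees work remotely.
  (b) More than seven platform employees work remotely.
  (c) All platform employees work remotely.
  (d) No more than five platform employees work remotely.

(b)

|A| = 15, |A ∩ B| = 11, |A ∖ B| = 4.
(a) |A ∩ B| / |A| > 3/4: fails.
(b) |A ∩ B| > 7: holds.
(c) A ⊆ B, i.e. every element of A is in B (|A ∖ B| = 0): fails.
(d) |A ∩ B| ≤ 5: fails.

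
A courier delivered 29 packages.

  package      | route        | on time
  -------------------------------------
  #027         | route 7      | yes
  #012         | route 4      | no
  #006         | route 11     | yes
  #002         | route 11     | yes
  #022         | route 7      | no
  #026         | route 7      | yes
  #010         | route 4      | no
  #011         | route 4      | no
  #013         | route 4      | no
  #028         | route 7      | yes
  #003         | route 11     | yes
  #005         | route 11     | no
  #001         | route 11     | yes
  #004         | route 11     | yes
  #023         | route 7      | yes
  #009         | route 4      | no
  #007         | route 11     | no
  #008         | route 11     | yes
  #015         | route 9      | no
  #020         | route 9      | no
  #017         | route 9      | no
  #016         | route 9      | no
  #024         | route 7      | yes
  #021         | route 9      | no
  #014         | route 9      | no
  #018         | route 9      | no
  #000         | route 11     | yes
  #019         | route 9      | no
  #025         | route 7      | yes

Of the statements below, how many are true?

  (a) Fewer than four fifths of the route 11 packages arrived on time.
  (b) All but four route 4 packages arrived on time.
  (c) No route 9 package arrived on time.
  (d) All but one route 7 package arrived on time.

(a) route 11: |A| = 9, |A ∩ B| = 7; needs |A ∩ B| / |A| < 4/5 — true.
(b) route 4: |A| = 5, |A ∩ B| = 0; needs |A ∖ B| = 4 — false.
(c) route 9: |A| = 8, |A ∩ B| = 0; needs A ∩ B = ∅ (|A ∩ B| = 0) — true.
(d) route 7: |A| = 7, |A ∩ B| = 6; needs |A ∖ B| = 1 — true.

3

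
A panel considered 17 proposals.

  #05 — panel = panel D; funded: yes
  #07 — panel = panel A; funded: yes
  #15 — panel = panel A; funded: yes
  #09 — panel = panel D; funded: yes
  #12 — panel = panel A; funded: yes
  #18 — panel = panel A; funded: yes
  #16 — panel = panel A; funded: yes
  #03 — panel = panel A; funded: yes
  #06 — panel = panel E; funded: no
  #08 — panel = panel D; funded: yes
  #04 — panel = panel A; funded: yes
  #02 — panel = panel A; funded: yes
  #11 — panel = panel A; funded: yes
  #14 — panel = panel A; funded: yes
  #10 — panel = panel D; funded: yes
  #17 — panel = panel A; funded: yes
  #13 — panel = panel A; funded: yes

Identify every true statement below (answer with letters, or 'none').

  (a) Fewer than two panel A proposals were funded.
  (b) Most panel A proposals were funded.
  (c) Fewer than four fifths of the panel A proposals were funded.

|A| = 12, |A ∩ B| = 12, |A ∖ B| = 0.
(a) |A ∩ B| < 2: fails.
(b) |A ∩ B| > |A ∖ B|: holds.
(c) |A ∩ B| / |A| < 4/5: fails.

(b)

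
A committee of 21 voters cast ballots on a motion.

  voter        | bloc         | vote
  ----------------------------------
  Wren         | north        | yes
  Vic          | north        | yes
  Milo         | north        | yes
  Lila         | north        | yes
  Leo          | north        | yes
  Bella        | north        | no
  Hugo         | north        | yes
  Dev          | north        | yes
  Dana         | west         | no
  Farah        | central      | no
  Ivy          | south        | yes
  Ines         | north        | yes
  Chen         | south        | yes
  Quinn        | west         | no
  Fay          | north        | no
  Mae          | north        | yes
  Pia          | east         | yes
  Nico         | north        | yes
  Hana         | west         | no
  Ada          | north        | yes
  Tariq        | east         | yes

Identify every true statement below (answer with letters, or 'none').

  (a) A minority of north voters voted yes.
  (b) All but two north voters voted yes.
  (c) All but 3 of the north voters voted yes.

(b)

|A| = 13, |A ∩ B| = 11, |A ∖ B| = 2.
(a) |A ∩ B| < |A ∖ B|: fails.
(b) |A ∖ B| = 2: holds.
(c) |A ∖ B| = 3: fails.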